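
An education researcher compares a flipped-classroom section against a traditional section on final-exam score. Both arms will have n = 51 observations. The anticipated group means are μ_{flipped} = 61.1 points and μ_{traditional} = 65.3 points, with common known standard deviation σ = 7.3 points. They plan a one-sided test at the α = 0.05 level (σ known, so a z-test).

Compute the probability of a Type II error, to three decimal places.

β ≈ 0.104

Standardized effect: d = |μ_{flipped} − μ_{traditional}| / σ = |61.1 − 65.3| / 7.3 = 0.5753
Noncentrality parameter: λ = d·√(n/2) = 0.5753 × √(51/2) = 2.9053
One-sided α = 0.05 → critical value z_{0.05} = 1.645.
Power = P(Z > 1.645 − λ) = Φ(1.260) = 0.8963.
Type II error: β = 1 − power = 1 − 0.8963 = 0.1037.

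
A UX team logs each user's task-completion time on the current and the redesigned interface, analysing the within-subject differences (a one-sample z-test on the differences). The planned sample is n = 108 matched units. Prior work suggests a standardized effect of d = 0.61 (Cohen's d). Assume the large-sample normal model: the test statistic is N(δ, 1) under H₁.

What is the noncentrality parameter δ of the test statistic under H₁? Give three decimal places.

δ = d·√n = 0.61 × √108 = 6.3393

δ ≈ 6.339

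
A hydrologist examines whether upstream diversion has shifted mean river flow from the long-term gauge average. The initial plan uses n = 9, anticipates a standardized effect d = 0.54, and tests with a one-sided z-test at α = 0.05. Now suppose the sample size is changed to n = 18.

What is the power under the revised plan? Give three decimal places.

With n = 18: δ = d·√n = 0.54 × √18 = 2.2910. Critical value z_{0.05} = 1.645.
Revised power = P(Z > 1.645 − δ) = Φ(0.646) = 0.7409.

Power ≈ 0.741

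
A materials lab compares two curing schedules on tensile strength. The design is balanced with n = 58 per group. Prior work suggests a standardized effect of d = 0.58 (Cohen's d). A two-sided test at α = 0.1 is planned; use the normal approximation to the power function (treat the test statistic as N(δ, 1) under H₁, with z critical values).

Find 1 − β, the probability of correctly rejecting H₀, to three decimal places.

Power ≈ 0.930

Noncentrality parameter: λ = d·√(n/2) = 0.58 × √(58/2) = 3.1234
Two-sided α = 0.1 → critical value z_{0.05} = 1.645.
Power = Φ(λ − 1.645) + Φ(−λ − 1.645) = Φ(1.479) + Φ(-4.768) = 0.9304 + 0.0000 = 0.9304.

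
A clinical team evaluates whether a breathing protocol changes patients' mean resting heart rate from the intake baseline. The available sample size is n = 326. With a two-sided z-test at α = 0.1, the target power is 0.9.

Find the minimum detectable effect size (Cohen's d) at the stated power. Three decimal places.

Need Φ(δ − 1.645) = 0.9, so δ = 1.645 + 1.282 = 2.926.
(The second rejection-region term Φ(−δ − z_{α/2}) is negligible and dropped.)
δ = d·√n ⇒ d = δ/√n = 2.926/√326 = 0.1621.

d ≈ 0.162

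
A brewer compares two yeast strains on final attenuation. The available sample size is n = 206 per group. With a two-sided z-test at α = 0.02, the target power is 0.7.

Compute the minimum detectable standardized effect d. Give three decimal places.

Required noncentrality: δ = z_{0.01} + z_{0.30} = 2.326 + 0.524 = 2.851.
(Lower-tail contribution to power is negligible for δ > 0.)
δ = d·√(n/2) ⇒ d = δ/√(n/2) = 2.851/√(206/2) = 0.2809.

d ≈ 0.281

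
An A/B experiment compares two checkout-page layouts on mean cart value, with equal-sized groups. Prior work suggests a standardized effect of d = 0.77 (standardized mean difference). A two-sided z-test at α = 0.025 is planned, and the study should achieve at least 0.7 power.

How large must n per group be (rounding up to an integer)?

For power 0.7 need Φ(δ − z_{0.0125}) = 0.7, so δ = z_{0.0125} + z_{0.30} = 2.241 + 0.524 = 2.766.
(For δ > 0 the lower-tail rejection region contributes negligibly to power, so the one-term inversion is standard.)
δ = d·√(n/2) ⇒ n = 2(δ/d)² = 2 × (2.766 / 0.77)² = 25.80.
Rounding up, n = 26 per group.

n = 26 per group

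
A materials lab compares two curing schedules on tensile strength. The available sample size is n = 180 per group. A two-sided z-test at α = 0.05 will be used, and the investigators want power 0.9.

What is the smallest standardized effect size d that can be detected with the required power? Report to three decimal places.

Required noncentrality: δ = z_{0.025} + z_{0.10} = 1.960 + 1.282 = 3.242.
(Lower-tail contribution to power is negligible for δ > 0.)
δ = d·√(n/2) ⇒ d = δ/√(n/2) = 3.242/√(180/2) = 0.3417.

d ≈ 0.342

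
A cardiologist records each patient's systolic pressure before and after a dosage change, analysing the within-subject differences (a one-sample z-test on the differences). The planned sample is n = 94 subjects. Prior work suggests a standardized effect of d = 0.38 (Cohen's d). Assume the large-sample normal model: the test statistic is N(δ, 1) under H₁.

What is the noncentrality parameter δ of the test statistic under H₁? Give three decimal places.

δ ≈ 3.684

δ = d·√n = 0.38 × √94 = 3.6842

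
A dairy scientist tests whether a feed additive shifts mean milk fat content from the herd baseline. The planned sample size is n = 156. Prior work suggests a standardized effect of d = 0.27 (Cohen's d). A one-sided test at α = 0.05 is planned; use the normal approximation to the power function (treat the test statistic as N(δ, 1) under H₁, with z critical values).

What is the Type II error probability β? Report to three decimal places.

β ≈ 0.042

Noncentrality parameter: δ = d·√n = 0.27 × √156 = 3.3723
One-sided α = 0.05 → critical value z_{0.05} = 1.645.
Power = Φ(δ − 1.645) = Φ(1.727) = 0.9580.
Type II error: β = 1 − power = 1 − 0.9580 = 0.0420.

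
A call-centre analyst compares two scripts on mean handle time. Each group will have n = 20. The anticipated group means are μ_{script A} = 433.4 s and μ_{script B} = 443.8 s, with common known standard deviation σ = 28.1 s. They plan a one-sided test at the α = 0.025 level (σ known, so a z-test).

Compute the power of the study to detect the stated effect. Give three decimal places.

Standardized effect: d = |μ_{script A} − μ_{script B}| / σ = |433.4 − 443.8| / 28.1 = 0.3701
Noncentrality parameter: δ = d·√(n/2) = 0.3701 × √(20/2) = 1.1704
One-sided α = 0.025 → critical value z_{0.025} = 1.960.
Power = Φ(δ − 1.960) = Φ(-0.790) = 0.2149.

Power ≈ 0.215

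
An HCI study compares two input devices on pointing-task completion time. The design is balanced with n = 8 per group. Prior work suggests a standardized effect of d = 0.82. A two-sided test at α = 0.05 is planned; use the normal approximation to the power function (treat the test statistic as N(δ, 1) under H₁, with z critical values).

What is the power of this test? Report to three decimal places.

Power ≈ 0.375

Noncentrality parameter: δ = d·√(n/2) = 0.82 × √(8/2) = 1.6400
Critical value for a two-sided test at α = 0.05: z_{α/2} = 1.960.
Power = Φ(δ − 1.960) + Φ(−δ − 1.960) = Φ(-0.320) + Φ(-3.600) = 0.3745 + 0.0002 = 0.3747.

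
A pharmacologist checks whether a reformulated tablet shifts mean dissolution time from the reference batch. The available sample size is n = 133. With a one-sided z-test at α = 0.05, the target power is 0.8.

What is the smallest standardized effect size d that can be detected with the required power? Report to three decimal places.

Need Φ(δ − 1.645) = 0.8, so δ = 1.645 + 0.842 = 2.486.
δ = d·√n ⇒ d = δ/√n = 2.486/√133 = 0.2156.

d ≈ 0.216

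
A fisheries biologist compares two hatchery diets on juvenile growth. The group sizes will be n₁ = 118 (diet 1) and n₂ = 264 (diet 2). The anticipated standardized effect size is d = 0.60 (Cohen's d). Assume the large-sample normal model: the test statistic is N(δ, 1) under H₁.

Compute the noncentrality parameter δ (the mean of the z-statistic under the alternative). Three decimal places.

δ = d / √(1/n₁ + 1/n₂) = 0.60 / √(1/118 + 1/264) = 5.4183

δ ≈ 5.418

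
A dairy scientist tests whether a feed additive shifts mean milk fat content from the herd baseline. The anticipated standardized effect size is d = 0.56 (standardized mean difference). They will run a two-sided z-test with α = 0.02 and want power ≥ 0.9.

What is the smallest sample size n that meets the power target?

Set Φ(δ − 2.326) = 0.9; then δ − 2.326 = Φ⁻¹(0.9) = 1.282, giving δ = 3.608.
(Ignoring the negligible lower-tail rejection probability gives the usual closed-form inversion.)
δ = d·√n ⇒ n = (δ/d)² = (3.608 / 0.56)² = 41.51.
Rounding up, n = 42.

n = 42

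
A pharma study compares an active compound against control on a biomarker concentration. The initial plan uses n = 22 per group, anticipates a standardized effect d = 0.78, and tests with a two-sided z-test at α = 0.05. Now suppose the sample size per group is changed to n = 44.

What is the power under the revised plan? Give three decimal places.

With n = 44 per group: δ = d·√(n/2) = 0.78 × √(44/2) = 3.6585. Critical value z_{0.025} = 1.960.
Revised power = Φ(δ − 1.960) + Φ(−δ − 1.960) = Φ(1.699) + Φ(-5.618) = 0.9553 + 0.0000 = 0.9553.

Power ≈ 0.955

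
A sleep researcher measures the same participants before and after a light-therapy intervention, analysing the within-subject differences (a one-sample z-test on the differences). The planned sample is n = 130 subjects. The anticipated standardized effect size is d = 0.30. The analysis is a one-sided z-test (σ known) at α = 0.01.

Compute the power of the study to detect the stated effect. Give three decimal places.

Noncentrality parameter: δ = d·√n = 0.30 × √130 = 3.4205
Critical value for a one-sided test at α = 0.01: z_α = 2.326.
Power = Φ(δ − 2.326) = Φ(1.094) = 0.8631.

Power ≈ 0.863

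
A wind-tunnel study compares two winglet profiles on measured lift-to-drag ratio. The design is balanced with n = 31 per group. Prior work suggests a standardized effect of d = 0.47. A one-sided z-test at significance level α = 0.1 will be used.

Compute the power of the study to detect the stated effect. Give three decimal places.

Power ≈ 0.715

Noncentrality parameter: δ = d·√(n/2) = 0.47 × √(31/2) = 1.8504
One-sided α = 0.1 → critical value z_{0.1} = 1.282.
Power = P(Z > 1.282 − δ) = Φ(0.569) = 0.7153.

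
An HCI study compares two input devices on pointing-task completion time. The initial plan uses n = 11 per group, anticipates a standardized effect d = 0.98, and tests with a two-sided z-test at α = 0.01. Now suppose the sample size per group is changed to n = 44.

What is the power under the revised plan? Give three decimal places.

With n = 44 per group: δ = d·√(n/2) = 0.98 × √(44/2) = 4.5966. Critical value z_{0.005} = 2.576.
Revised power = Φ(δ − 2.576) + Φ(−δ − 2.576) = Φ(2.021) + Φ(-7.172) = 0.9783 + 0.0000 = 0.9783.

Power ≈ 0.978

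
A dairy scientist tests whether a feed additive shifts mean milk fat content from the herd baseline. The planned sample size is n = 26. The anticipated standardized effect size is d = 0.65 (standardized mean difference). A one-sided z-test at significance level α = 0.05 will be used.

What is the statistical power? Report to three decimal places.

Power ≈ 0.952

Noncentrality parameter: δ = d·√n = 0.65 × √26 = 3.3144
Critical value for a one-sided test at α = 0.05: z_α = 1.645.
Power = P(Z > 1.645 − δ) = Φ(1.670) = 0.9525.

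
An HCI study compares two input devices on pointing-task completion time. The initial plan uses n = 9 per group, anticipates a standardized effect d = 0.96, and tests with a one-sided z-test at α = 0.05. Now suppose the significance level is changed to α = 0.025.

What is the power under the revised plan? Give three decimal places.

Power ≈ 0.530

δ = d·√(n/2) = 0.96 × √(9/2) = 2.0365 (unchanged). New critical value: z_{0.025} = 1.960.
Revised power = P(Z > 1.960 − δ) = Φ(0.077) = 0.5305.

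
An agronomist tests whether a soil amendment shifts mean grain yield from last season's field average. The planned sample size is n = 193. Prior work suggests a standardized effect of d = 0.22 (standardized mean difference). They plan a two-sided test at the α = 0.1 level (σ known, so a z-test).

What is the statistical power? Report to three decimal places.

Power ≈ 0.921

Noncentrality parameter: δ = d·√n = 0.22 × √193 = 3.0563
Two-sided α = 0.1 → critical value z_{0.05} = 1.645.
Power = Φ(δ − 1.645) + Φ(−δ − 1.645) = Φ(1.411) + Φ(-4.701) = 0.9209 + 0.0000 = 0.9210.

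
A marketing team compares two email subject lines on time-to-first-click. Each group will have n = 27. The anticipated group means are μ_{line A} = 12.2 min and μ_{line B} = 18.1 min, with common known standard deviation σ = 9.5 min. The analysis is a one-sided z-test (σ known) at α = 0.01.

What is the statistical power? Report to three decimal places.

Power ≈ 0.482

Standardized effect: d = |μ_{line A} − μ_{line B}| / σ = |12.2 − 18.1| / 9.5 = 0.6211
Noncentrality parameter: δ = d·√(n/2) = 0.6211 × √(27/2) = 2.2819
One-sided α = 0.01 → critical value z_{0.01} = 2.326.
Power = P(Z > 2.326 − δ) = Φ(-0.044) = 0.4823.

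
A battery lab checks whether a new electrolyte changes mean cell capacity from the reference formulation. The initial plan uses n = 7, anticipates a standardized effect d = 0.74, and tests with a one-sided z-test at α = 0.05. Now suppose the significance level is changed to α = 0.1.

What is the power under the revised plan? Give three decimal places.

δ = d·√n = 0.74 × √7 = 1.9579 (unchanged). New critical value: z_{0.1} = 1.282.
Revised power = P(Z > 1.282 − δ) = Φ(0.676) = 0.7506.

Power ≈ 0.751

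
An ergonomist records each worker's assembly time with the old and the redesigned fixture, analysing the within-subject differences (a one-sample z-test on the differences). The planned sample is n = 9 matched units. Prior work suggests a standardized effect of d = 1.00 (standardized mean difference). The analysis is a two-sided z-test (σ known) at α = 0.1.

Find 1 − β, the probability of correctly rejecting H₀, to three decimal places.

Power ≈ 0.912

Noncentrality parameter: δ = d·√n = 1.00 × √9 = 3.0000
Critical value for a two-sided test at α = 0.1: z_{α/2} = 1.645.
Power = Φ(δ − 1.645) + Φ(−δ − 1.645) = Φ(1.355) + Φ(-4.645) = 0.9123 + 0.0000 = 0.9123.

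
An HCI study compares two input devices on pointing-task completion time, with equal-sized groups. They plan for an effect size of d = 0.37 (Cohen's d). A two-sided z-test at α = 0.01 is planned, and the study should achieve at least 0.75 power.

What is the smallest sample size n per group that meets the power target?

For power 0.75 need Φ(δ − z_{0.005}) = 0.75, so δ = z_{0.005} + z_{0.25} = 2.576 + 0.674 = 3.250.
(The Φ(−δ − z_{α/2}) term is vanishingly small for δ > 0 and is dropped in the standard sample-size formula.)
δ = d·√(n/2) ⇒ n = 2(δ/d)² = 2 × (3.250 / 0.37)² = 154.34.
Rounding up, n = 155 per group.

n = 155 per group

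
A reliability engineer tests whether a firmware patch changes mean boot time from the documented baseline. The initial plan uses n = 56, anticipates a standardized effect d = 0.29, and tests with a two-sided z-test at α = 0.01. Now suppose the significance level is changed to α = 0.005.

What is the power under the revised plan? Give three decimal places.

δ = d·√n = 0.29 × √56 = 2.1702 (unchanged). New critical value: z_{0.0025} = 2.807.
Revised power = Φ(δ − 2.807) + Φ(−δ − 2.807) = Φ(-0.637) + Φ(-4.977) = 0.2621 + 0.0000 = 0.2621.

Power ≈ 0.262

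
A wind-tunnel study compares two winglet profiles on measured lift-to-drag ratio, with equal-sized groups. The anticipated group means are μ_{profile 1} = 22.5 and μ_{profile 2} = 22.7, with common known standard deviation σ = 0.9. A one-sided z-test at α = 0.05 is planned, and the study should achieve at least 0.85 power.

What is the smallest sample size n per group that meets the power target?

Standardized effect: d = |μ_{profile 1} − μ_{profile 2}| / σ = |22.5 − 22.7| / 0.9 = 0.2222
Set Φ(δ − 1.645) = 0.85; then δ − 1.645 = Φ⁻¹(0.85) = 1.036, giving δ = 2.681.
δ = d·√(n/2) ⇒ n = 2(δ/d)² = 2 × (2.681 / 0.2222)² = 291.17.
Round up to the next whole unit.

n = 292 per group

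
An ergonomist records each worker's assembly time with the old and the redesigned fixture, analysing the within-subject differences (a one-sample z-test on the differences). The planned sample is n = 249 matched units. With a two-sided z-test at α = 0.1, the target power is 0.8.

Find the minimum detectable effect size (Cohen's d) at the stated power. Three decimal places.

Required noncentrality: δ = z_{0.05} + z_{0.20} = 1.645 + 0.842 = 2.486.
(The second rejection-region term Φ(−δ − z_{α/2}) is negligible and dropped.)
δ = d·√n ⇒ d = δ/√n = 2.486/√249 = 0.1576.

d ≈ 0.158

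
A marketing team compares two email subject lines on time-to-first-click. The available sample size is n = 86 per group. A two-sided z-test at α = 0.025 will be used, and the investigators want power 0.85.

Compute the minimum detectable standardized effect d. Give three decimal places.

d ≈ 0.500

Required noncentrality: δ = z_{0.0125} + z_{0.15} = 2.241 + 1.036 = 3.278.
(Lower-tail contribution to power is negligible for δ > 0.)
δ = d·√(n/2) ⇒ d = δ/√(n/2) = 3.278/√(86/2) = 0.4999.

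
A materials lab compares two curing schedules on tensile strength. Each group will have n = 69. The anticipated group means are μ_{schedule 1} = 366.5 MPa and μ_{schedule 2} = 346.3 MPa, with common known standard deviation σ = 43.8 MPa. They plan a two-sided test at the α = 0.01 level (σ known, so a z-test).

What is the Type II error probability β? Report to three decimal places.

Standardized effect: d = |μ_{schedule 1} − μ_{schedule 2}| / σ = |366.5 − 346.3| / 43.8 = 0.4612
Noncentrality parameter: δ = d·√(n/2) = 0.4612 × √(69/2) = 2.7089
Two-sided α = 0.01 → critical value z_{0.005} = 2.576.
Power = Φ(δ − 2.576) + Φ(−δ − 2.576) = Φ(0.133) + Φ(-5.285) = 0.5529 + 0.0000 = 0.5529.
Type II error: β = 1 − power = 1 − 0.5529 = 0.4471.

β ≈ 0.447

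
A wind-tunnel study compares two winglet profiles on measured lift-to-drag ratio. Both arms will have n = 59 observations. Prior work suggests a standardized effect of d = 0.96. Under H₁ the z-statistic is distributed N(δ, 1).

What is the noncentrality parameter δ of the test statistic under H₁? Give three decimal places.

δ ≈ 5.214

The noncentrality parameter scales effect size by the design's sample-size factor: δ = d·√(n/2) = 0.96 × √(59/2) = 5.2141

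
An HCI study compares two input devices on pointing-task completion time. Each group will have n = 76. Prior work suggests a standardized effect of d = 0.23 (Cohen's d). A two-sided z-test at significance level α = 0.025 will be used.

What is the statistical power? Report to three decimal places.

Noncentrality parameter: δ = d·√(n/2) = 0.23 × √(76/2) = 1.4178
Two-sided α = 0.025 → critical value z_{0.0125} = 2.241.
Power = Φ(δ − 2.241) + Φ(−δ − 2.241) = Φ(-0.824) + Φ(-3.659) = 0.2051 + 0.0001 = 0.2052.

Power ≈ 0.205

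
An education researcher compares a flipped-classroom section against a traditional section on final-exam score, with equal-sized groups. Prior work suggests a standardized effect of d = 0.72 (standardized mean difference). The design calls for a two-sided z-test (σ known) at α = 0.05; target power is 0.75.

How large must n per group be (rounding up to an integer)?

n = 27 per group

For power 0.75 need Φ(δ − z_{0.025}) = 0.75, so δ = z_{0.025} + z_{0.25} = 1.960 + 0.674 = 2.634.
(The Φ(−δ − z_{α/2}) term is vanishingly small for δ > 0 and is dropped in the standard sample-size formula.)
δ = d·√(n/2) ⇒ n = 2(δ/d)² = 2 × (2.634 / 0.72)² = 26.78.
Rounding up, n = 27 per group.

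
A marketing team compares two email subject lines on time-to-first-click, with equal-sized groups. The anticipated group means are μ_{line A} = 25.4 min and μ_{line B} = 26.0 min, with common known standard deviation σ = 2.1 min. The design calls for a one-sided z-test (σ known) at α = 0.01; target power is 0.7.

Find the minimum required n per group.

n = 200 per group

Standardized effect: d = |μ_{line A} − μ_{line B}| / σ = |25.4 − 26.0| / 2.1 = 0.2857
Set Φ(δ − 2.326) = 0.7; then δ − 2.326 = Φ⁻¹(0.7) = 0.524, giving δ = 2.851.
δ = d·√(n/2) ⇒ n = 2(δ/d)² = 2 × (2.851 / 0.2857)² = 199.11.
Rounding up, n = 200 per group.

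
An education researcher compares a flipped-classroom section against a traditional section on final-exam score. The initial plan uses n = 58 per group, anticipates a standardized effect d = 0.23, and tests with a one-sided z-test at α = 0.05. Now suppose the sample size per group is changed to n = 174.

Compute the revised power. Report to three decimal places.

With n = 174 per group: δ = d·√(n/2) = 0.23 × √(174/2) = 2.1453. Critical value z_{0.05} = 1.645.
Revised power = Φ(δ − 1.645) = Φ(0.500) = 0.6916.

Power ≈ 0.692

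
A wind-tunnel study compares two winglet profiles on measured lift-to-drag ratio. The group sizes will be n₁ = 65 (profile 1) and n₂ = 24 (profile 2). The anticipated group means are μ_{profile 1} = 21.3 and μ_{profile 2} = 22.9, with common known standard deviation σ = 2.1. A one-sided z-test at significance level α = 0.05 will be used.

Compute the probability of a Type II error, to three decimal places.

Standardized effect: d = |μ_{profile 1} − μ_{profile 2}| / σ = |21.3 − 22.9| / 2.1 = 0.7619
Noncentrality parameter: δ = d / √(1/n₁ + 1/n₂) = 0.7619 / √(1/65 + 1/24) = 3.1898
Critical value for a one-sided test at α = 0.05: z_α = 1.645.
Power = Φ(δ − 1.645) = Φ(1.545) = 0.9388.
Type II error: β = 1 − power = 1 − 0.9388 = 0.0612.

β ≈ 0.061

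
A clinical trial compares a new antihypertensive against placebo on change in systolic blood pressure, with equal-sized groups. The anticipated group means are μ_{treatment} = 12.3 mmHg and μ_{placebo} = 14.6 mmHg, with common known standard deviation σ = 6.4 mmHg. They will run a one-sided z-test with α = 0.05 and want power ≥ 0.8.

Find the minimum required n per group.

Standardized effect: d = |μ_{treatment} − μ_{placebo}| / σ = |12.3 − 14.6| / 6.4 = 0.3594
For power 0.8 need Φ(δ − z_{0.05}) = 0.8, so δ = z_{0.05} + z_{0.20} = 1.645 + 0.842 = 2.486.
δ = d·√(n/2) ⇒ n = 2(δ/d)² = 2 × (2.486 / 0.3594)² = 95.74.
Rounding up, n = 96 per group.

n = 96 per group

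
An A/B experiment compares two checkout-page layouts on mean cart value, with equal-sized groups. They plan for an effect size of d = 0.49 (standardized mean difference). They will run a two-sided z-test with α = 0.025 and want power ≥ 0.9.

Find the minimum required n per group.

n = 104 per group

For power 0.9 need Φ(δ − z_{0.0125}) = 0.9, so δ = z_{0.0125} + z_{0.10} = 2.241 + 1.282 = 3.523.
(The Φ(−δ − z_{α/2}) term is vanishingly small for δ > 0 and is dropped in the standard sample-size formula.)
δ = d·√(n/2) ⇒ n = 2(δ/d)² = 2 × (3.523 / 0.49)² = 103.38.
Round up to the next whole unit.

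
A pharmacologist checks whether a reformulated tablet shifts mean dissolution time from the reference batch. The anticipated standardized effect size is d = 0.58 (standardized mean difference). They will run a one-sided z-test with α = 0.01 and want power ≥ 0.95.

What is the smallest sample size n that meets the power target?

n = 47

Set Φ(δ − 2.326) = 0.95; then δ − 2.326 = Φ⁻¹(0.95) = 1.645, giving δ = 3.971.
δ = d·√n ⇒ n = (δ/d)² = (3.971 / 0.58)² = 46.88.
Rounding up, n = 47.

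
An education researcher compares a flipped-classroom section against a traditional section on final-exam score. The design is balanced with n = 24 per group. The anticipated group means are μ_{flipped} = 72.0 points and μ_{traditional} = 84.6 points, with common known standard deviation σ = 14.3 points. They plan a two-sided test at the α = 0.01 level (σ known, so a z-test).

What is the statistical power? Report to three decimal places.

Standardized effect: d = |μ_{flipped} − μ_{traditional}| / σ = |72.0 − 84.6| / 14.3 = 0.8811
Noncentrality parameter: δ = d·√(n/2) = 0.8811 × √(24/2) = 3.0523
Two-sided α = 0.01 → critical value z_{0.005} = 2.576.
Power = Φ(δ − 2.576) + Φ(−δ − 2.576) = Φ(0.476) + Φ(-5.628) = 0.6831 + 0.0000 = 0.6831.

Power ≈ 0.683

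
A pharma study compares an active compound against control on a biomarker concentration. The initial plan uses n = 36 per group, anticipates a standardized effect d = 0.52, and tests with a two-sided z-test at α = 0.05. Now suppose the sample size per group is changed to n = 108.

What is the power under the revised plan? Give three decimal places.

Power ≈ 0.969

With n = 108 per group: δ = d·√(n/2) = 0.52 × √(108/2) = 3.8212. Critical value z_{0.025} = 1.960.
Revised power = Φ(δ − 1.960) + Φ(−δ − 1.960) = Φ(1.861) + Φ(-5.781) = 0.9686 + 0.0000 = 0.9686.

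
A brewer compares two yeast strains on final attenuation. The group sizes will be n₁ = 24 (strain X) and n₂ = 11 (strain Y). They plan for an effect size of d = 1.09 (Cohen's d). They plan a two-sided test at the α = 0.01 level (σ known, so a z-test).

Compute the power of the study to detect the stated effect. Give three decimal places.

Noncentrality parameter: δ = d / √(1/n₁ + 1/n₂) = 1.09 / √(1/24 + 1/11) = 2.9936
Two-sided α = 0.01 → critical value z_{0.005} = 2.576.
Power = Φ(δ − 2.576) + Φ(−δ − 2.576) = Φ(0.418) + Φ(-5.569) = 0.6619 + 0.0000 = 0.6619.

Power ≈ 0.662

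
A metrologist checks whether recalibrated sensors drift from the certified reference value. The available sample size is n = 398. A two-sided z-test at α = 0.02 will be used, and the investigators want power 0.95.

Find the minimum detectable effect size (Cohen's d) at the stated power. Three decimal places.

d ≈ 0.199

Required noncentrality: δ = z_{0.01} + z_{0.05} = 2.326 + 1.645 = 3.971.
(The second rejection-region term Φ(−δ − z_{α/2}) is negligible and dropped.)
δ = d·√n ⇒ d = δ/√n = 3.971/√398 = 0.1991.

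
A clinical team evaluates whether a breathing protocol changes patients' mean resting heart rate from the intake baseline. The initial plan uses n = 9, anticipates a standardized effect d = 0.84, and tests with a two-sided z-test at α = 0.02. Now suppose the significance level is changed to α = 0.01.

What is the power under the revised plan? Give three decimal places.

Power ≈ 0.478

δ = d·√n = 0.84 × √9 = 2.5200 (unchanged). New critical value: z_{0.005} = 2.576.
Revised power = Φ(δ − 2.576) + Φ(−δ − 2.576) = Φ(-0.056) + Φ(-5.096) = 0.4777 + 0.0000 = 0.4777.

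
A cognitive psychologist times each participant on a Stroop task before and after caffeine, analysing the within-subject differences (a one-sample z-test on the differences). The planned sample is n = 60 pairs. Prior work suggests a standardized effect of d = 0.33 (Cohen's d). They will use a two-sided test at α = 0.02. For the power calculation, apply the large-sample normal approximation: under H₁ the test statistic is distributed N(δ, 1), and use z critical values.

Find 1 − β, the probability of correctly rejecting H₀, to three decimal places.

Noncentrality parameter: δ = d·√n = 0.33 × √60 = 2.5562
Two-sided α = 0.02 → critical value z_{0.01} = 2.326.
Power = Φ(δ − 2.326) + Φ(−δ − 2.326) = Φ(0.230) + Φ(-4.883) = 0.5909 + 0.0000 = 0.5909.

Power ≈ 0.591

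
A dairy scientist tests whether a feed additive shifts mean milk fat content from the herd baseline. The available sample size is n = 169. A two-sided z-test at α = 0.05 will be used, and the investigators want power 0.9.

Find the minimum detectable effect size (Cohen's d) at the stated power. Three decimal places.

d ≈ 0.249

Need Φ(δ − 1.960) = 0.9, so δ = 1.960 + 1.282 = 3.242.
(The second rejection-region term Φ(−δ − z_{α/2}) is negligible and dropped.)
δ = d·√n ⇒ d = δ/√n = 3.242/√169 = 0.2493.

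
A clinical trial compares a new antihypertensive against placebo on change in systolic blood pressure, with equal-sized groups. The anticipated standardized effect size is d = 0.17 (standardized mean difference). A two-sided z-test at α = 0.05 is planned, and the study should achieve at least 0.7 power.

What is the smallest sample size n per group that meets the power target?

Set Φ(δ − 1.960) = 0.7; then δ − 1.960 = Φ⁻¹(0.7) = 0.524, giving δ = 2.484.
(The Φ(−δ − z_{α/2}) term is vanishingly small for δ > 0 and is dropped in the standard sample-size formula.)
δ = d·√(n/2) ⇒ n = 2(δ/d)² = 2 × (2.484 / 0.17)² = 427.13.
Rounding up, n = 428 per group.

n = 428 per group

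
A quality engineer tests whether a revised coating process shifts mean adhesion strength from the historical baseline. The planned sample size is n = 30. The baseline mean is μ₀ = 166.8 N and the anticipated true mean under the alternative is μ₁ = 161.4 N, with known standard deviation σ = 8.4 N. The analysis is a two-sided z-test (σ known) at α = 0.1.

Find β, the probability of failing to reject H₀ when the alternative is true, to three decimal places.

β ≈ 0.030

Standardized effect: d = |μ₁ − μ₀| / σ = |161.4 − 166.8| / 8.4 = 0.6429
Noncentrality parameter: δ = d·√n = 0.6429 × √30 = 3.5211
Two-sided α = 0.1 → critical value z_{0.05} = 1.645.
Power = Φ(δ − 1.645) + Φ(−δ − 1.645) = Φ(1.876) + Φ(-5.166) = 0.9697 + 0.0000 = 0.9697.
Type II error: β = 1 − power = 1 − 0.9697 = 0.0303.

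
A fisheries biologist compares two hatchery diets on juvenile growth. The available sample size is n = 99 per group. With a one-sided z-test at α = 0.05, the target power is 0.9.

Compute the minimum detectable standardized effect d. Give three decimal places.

d ≈ 0.416

Need Φ(δ − 1.645) = 0.9, so δ = 1.645 + 1.282 = 2.926.
δ = d·√(n/2) ⇒ d = δ/√(n/2) = 2.926/√(99/2) = 0.4159.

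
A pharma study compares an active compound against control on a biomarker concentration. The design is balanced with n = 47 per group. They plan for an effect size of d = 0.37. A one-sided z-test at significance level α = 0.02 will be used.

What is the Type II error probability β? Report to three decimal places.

Noncentrality parameter: δ = d·√(n/2) = 0.37 × √(47/2) = 1.7936
One-sided α = 0.02 → critical value z_{0.02} = 2.054.
Power = P(Z > 2.054 − δ) = Φ(-0.260) = 0.3974.
Type II error: β = 1 − power = 1 − 0.3974 = 0.6026.

β ≈ 0.603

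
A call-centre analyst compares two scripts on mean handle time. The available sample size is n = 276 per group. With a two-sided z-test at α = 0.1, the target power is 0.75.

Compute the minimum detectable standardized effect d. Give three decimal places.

d ≈ 0.197

Required noncentrality: δ = z_{0.05} + z_{0.25} = 1.645 + 0.674 = 2.319.
(The second rejection-region term Φ(−δ − z_{α/2}) is negligible and dropped.)
δ = d·√(n/2) ⇒ d = δ/√(n/2) = 2.319/√(276/2) = 0.1974.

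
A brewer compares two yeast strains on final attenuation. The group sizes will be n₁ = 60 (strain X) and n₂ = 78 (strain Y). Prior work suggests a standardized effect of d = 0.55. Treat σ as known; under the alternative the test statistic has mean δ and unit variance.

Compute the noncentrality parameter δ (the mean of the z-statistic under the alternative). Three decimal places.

δ = d / √(1/n₁ + 1/n₂) = 0.55 / √(1/60 + 1/78) = 3.2029

δ ≈ 3.203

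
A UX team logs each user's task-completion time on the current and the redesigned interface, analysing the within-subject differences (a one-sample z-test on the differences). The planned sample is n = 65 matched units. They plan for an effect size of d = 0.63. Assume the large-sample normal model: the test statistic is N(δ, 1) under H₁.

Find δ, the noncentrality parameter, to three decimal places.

The noncentrality parameter scales effect size by the design's sample-size factor: δ = d·√n = 0.63 × √65 = 5.0792

δ ≈ 5.079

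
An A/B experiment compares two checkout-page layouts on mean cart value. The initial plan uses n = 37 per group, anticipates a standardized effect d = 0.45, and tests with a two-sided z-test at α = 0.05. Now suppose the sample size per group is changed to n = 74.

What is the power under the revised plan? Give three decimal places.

Power ≈ 0.782

With n = 74 per group: δ = d·√(n/2) = 0.45 × √(74/2) = 2.7372. Critical value z_{0.025} = 1.960.
Revised power = Φ(δ − 1.960) + Φ(−δ − 1.960) = Φ(0.777) + Φ(-4.697) = 0.7815 + 0.0000 = 0.7815.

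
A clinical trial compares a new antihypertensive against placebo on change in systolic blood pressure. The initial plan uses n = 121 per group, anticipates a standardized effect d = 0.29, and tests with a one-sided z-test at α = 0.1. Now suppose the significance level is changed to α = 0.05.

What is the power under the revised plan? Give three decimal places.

δ = d·√(n/2) = 0.29 × √(121/2) = 2.2557 (unchanged). New critical value: z_{0.05} = 1.645.
Revised power = Φ(δ − 1.645) = Φ(0.611) = 0.7293.

Power ≈ 0.729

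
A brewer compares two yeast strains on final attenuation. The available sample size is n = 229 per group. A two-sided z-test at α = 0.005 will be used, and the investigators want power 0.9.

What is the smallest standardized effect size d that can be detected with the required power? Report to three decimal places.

Required noncentrality: δ = z_{0.0025} + z_{0.10} = 2.807 + 1.282 = 4.089.
(The second rejection-region term Φ(−δ − z_{α/2}) is negligible and dropped.)
δ = d·√(n/2) ⇒ d = δ/√(n/2) = 4.089/√(229/2) = 0.3821.

d ≈ 0.382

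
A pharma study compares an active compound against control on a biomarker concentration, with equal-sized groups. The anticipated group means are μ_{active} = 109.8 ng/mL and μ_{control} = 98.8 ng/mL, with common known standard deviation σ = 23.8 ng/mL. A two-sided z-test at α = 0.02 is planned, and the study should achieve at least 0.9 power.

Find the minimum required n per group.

n = 122 per group

Standardized effect: d = |μ_{active} − μ_{control}| / σ = |109.8 − 98.8| / 23.8 = 0.4622
Set Φ(δ − 2.326) = 0.9; then δ − 2.326 = Φ⁻¹(0.9) = 1.282, giving δ = 3.608.
(The Φ(−δ − z_{α/2}) term is vanishingly small for δ > 0 and is dropped in the standard sample-size formula.)
δ = d·√(n/2) ⇒ n = 2(δ/d)² = 2 × (3.608 / 0.4622)² = 121.87.
Rounding up, n = 122 per group.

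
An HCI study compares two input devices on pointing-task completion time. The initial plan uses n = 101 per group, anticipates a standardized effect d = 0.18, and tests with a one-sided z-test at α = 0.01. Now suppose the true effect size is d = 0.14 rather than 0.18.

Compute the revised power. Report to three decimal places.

Power ≈ 0.092

With d = 0.14: δ = d·√(n/2) = 0.14 × √(101/2) = 0.9949. Critical value z_{0.01} = 2.326.
Revised power = Φ(δ − 2.326) = Φ(-1.331) = 0.0915.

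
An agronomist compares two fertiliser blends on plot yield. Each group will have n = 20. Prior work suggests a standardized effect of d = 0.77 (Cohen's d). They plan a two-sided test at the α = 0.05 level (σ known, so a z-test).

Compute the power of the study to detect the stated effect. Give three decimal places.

Noncentrality parameter: δ = d·√(n/2) = 0.77 × √(20/2) = 2.4350
Critical value for a two-sided test at α = 0.05: z_{α/2} = 1.960.
Power = Φ(δ − 1.960) + Φ(−δ − 1.960) = Φ(0.475) + Φ(-4.395) = 0.6826 + 0.0000 = 0.6826.

Power ≈ 0.683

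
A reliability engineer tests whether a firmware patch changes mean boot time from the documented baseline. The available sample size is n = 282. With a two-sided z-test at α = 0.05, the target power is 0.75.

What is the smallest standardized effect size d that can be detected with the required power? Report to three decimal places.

Need Φ(δ − 1.960) = 0.75, so δ = 1.960 + 0.674 = 2.634.
(The second rejection-region term Φ(−δ − z_{α/2}) is negligible and dropped.)
δ = d·√n ⇒ d = δ/√n = 2.634/√282 = 0.1569.

d ≈ 0.157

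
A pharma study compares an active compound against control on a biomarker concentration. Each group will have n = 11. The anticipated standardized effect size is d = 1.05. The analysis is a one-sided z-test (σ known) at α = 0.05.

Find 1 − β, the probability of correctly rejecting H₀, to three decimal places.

Noncentrality parameter: δ = d·√(n/2) = 1.05 × √(11/2) = 2.4625
One-sided α = 0.05 → critical value z_{0.05} = 1.645.
Power = Φ(δ − 1.645) = Φ(0.818) = 0.7932.

Power ≈ 0.793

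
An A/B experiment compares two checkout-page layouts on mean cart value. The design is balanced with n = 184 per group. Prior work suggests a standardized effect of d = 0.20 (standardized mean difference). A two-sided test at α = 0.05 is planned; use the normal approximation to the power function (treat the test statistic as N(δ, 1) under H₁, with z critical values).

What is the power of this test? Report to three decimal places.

Power ≈ 0.483

Noncentrality parameter: δ = d·√(n/2) = 0.20 × √(184/2) = 1.9183
Two-sided α = 0.05 → critical value z_{0.025} = 1.960.
Power = Φ(δ − 1.960) + Φ(−δ − 1.960) = Φ(-0.042) + Φ(-3.878) = 0.4834 + 0.0001 = 0.4834.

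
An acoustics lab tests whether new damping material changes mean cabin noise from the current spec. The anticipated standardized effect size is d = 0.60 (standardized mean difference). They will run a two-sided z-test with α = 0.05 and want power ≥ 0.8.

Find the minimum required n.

n = 22

For power 0.8 need Φ(δ − z_{0.025}) = 0.8, so δ = z_{0.025} + z_{0.20} = 1.960 + 0.842 = 2.802.
(Ignoring the negligible lower-tail rejection probability gives the usual closed-form inversion.)
δ = d·√n ⇒ n = (δ/d)² = (2.802 / 0.60)² = 21.80.
Rounding up, n = 22.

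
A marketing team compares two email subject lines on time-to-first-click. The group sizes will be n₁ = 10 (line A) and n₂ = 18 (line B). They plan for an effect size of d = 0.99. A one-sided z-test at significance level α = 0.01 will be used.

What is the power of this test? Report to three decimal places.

Power ≈ 0.573

Noncentrality parameter: δ = d / √(1/n₁ + 1/n₂) = 0.99 / √(1/10 + 1/18) = 2.5101
One-sided α = 0.01 → critical value z_{0.01} = 2.326.
Power = Φ(δ − 2.326) = Φ(0.184) = 0.5729.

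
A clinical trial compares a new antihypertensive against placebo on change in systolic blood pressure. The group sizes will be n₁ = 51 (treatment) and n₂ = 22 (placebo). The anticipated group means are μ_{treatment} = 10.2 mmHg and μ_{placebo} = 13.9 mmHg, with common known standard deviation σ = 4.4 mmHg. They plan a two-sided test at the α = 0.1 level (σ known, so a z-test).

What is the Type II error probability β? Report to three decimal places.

β ≈ 0.049

Standardized effect: d = |μ_{treatment} − μ_{placebo}| / σ = |10.2 − 13.9| / 4.4 = 0.8409
Noncentrality parameter: λ = d / √(1/n₁ + 1/n₂) = 0.8409 / √(1/51 + 1/22) = 3.2967
Two-sided α = 0.1 → critical value z_{0.05} = 1.645.
Power = Φ(λ − 1.645) + Φ(−λ − 1.645) = Φ(1.652) + Φ(-4.942) = 0.9507 + 0.0000 = 0.9507.
Type II error: β = 1 − power = 1 − 0.9507 = 0.0493.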